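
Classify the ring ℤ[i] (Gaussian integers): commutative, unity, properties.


ℤ[i] is a commutative integral domain with unity 1 (in fact a Euclidean domain)
Commutative: Yes
Integral domain: Yes
Has unity: Yes

ℤ[i] (Gaussian integers): Commutative=Yes, Unity=Yes


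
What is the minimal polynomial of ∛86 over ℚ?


∛86 satisfies x³ - 86 = 0, irreducible over ℚ (no rational root; 86 is not a perfect cube)

Minimal polynomial: x³ - 86


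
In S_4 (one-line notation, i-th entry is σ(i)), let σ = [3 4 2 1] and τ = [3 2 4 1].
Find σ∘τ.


σ∘τ: apply τ first, then σ
1 →τ 3 →σ 2
2 →τ 2 →σ 4
3 →τ 4 →σ 1
4 →τ 1 →σ 3

σ∘τ = [2 4 1 3]


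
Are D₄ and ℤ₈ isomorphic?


Comparing D₄ and ℤ₈:
D₄ is non-abelian, ℤ₈ is abelian

No, D₄ ≇ ℤ₈


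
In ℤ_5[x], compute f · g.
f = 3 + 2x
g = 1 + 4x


Expand and collect like terms; reduce coefficients mod 5:
x^0: 3·1 = 3 ≡ 3 (mod 5)
x^1: 3·4 + 2·1 = 14 ≡ 4 (mod 5)
x^2: 2·4 = 8 ≡ 3 (mod 5)
Result: 3 + 4x + 3x^2

f · g = 3 + 4x + 3x^2


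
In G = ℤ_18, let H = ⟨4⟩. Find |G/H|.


|⟨4⟩| = n / gcd(4, 18) = 18 / 2 = 9
H is normal (ℤ_18 is abelian).
|G/H| = |G| / |H| = 18 / 9 = 2

|G/H| = 2


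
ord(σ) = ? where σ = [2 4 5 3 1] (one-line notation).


Cycle decomposition: (1 2 4 3 5)
Cycle lengths: 5
Order = lcm(5) = 5

ord(σ) = 5


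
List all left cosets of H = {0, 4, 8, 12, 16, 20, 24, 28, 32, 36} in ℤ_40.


H = {0, 4, 8, 12, 16, 20, 24, 28, 32, 36}, |H| = 10
Number of cosets = |G|/|H| = 40/10 = 4
0 + H = {0, 4, 8, 12, 16, 20, 24, 28, 32, 36}
1 + H = {1, 5, 9, 13, 17, 21, 25, 29, 33, 37}
2 + H = {2, 6, 10, 14, 18, 22, 26, 30, 34, 38}
3 + H = {3, 7, 11, 15, 19, 23, 27, 31, 35, 39}

Cosets: 0+H={0,4,8,12,16,20,24,28,32,36}; 1+H={1,5,9,13,17,21,25,29,33,37}; 2+H={2,6,10,14,18,22,26,30,34,38}; 3+H={3,7,11,15,19,23,27,31,35,39}


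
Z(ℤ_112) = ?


Z(G) = {g ∈ G | gx = xg for all x ∈ G}
ℤ_112 is abelian, so Z(G) = G

Z(ℤ_112) = ℤ_112


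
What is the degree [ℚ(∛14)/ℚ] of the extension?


∛14 has minimal polynomial x³ - 14 (irreducible over ℚ since 14 is not a perfect cube)

[ℚ(∛14)/ℚ] = 3


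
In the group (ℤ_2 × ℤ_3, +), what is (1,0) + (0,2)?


Operation: componentwise addition mod (2, 3)
(1,0) + (0,2) = ((a₁+b₁) mod 2, (a₂+b₂) mod 3) with a = (1,0), b = (0,2)

(1,0) + (0,2) = (1,2)


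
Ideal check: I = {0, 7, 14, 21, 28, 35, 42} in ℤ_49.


Check ideal conditions for I = {0, 7, 14, 21, 28, 35, 42} in ℤ_49:
(1) I is an additive subgroup? Yes
(2) For r ∈ ℤ_49 and a ∈ I: r·a ∈ I? Yes

Yes, I is an ideal of ℤ_49


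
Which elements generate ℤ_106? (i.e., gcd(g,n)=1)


g generates ℤ_n iff gcd(g,n) = 1
Prime factors of 106: 2, 53
Generators are g ∈ {1,...,105} not divisible by any of these primes.
Generators: {1, 3, 5, 7, 9, 11, 13, 15, 17, 19, 21, 23, 25, 27, 29, 31, 33, 35, 37, 39, 41, 43, 45, 47, 49, 51, 55, 57, 59, 61, 63, 65, 67, 69, 71, 73, 75, 77, 79, 81, 83, 85, 87, 89, 91, 93, 95, 97, 99, 101, 103, 105}
Number of generators = φ(106) = 52

Generators of ℤ_106 = {1, 3, 5, 7, 9, 11, 13, 15, 17, 19, 21, 23, 25, 27, 29, 31, 33, 35, 37, 39, 41, 43, 45, 47, 49, 51, 55, 57, 59, 61, 63, 65, 67, 69, 71, 73, 75, 77, 79, 81, 83, 85, 87, 89, 91, 93, 95, 97, 99, 101, 103, 105}


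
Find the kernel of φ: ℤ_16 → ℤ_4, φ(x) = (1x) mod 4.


Kernel = preimage of identity
ker(φ) = {x ∈ ℤ_16 : 1x ≡ 0 (mod 4)}. Since 4 | 16, φ is well-defined. The kernel is the cyclic subgroup ⟨4⟩ of ℤ_16 (order 4), i.e. {0, 4, 8, 12}

ker(φ) = {0, 4, 8, 12}


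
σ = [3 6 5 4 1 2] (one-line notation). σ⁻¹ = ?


To find σ⁻¹, swap domain and range:
σ(1) = 3 → σ⁻¹(3) = 1
σ(2) = 6 → σ⁻¹(6) = 2
σ(3) = 5 → σ⁻¹(5) = 3
σ(4) = 4 → σ⁻¹(4) = 4
σ(5) = 1 → σ⁻¹(1) = 5
σ(6) = 2 → σ⁻¹(2) = 6

σ⁻¹ = [5 6 1 4 3 2]


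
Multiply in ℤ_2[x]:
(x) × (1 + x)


Expand and collect like terms; reduce coefficients mod 2:
x^0: 0·1 = 0 ≡ 0 (mod 2)
x^1: 0·1 + 1·1 = 1 ≡ 1 (mod 2)
x^2: 1·1 = 1 ≡ 1 (mod 2)
Result: x + x^2

f · g = x + x^2


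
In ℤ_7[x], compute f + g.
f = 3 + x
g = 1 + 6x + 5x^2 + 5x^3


Add coefficients mod 7:
x^0: 3 + 1 = 4 (mod 7)
x^1: 1 + 6 = 0 (mod 7)
x^2: 0 + 5 = 5 (mod 7)
x^3: 0 + 5 = 5 (mod 7)
Result: 4 + 5x^2 + 5x^3

f + g = 4 + 5x^2 + 5x^3


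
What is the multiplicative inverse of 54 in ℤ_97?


Use the extended Euclidean algorithm to write 1 = 54·s + 97·t; then s mod 97 is the inverse.
Euclidean algorithm:
  54 = 0·97 + 54
  97 = 1·54 + 43
  54 = 1·43 + 11
  43 = 3·11 + 10
  11 = 1·10 + 1
  10 = 10·1 + 0
gcd(54,97) = 1
Back-substitution gives: 54·(9) + 97·(-5) = 1
So 54⁻¹ ≡ 9 ≡ 9 (mod 97)
Check: 54 × 9 = 486 ≡ 1 (mod 97) ✓

54⁻¹ ≡ 9 (mod 97)


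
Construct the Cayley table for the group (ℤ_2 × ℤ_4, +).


Elements: {(0,0), (0,1), (0,2), (0,3), (1,0), (1,1), (1,2), (1,3)}
Operation: componentwise addition mod (2, 4)
Entry (a, b) = ((a₁+b₁) mod 2, (a₂+b₂) mod 4)

Cayley table:
      | (0,0) | (0,1) | (0,2) | (0,3) | (1,0) | (1,1) | (1,2) | (1,3)
(0,0) | (0,0) | (0,1) | (0,2) | (0,3) | (1,0) | (1,1) | (1,2) | (1,3)
(0,1) | (0,1) | (0,2) | (0,3) | (0,0) | (1,1) | (1,2) | (1,3) | (1,0)
(0,2) | (0,2) | (0,3) | (0,0) | (0,1) | (1,2) | (1,3) | (1,0) | (1,1)
(0,3) | (0,3) | (0,0) | (0,1) | (0,2) | (1,3) | (1,0) | (1,1) | (1,2)
(1,0) | (1,0) | (1,1) | (1,2) | (1,3) | (0,0) | (0,1) | (0,2) | (0,3)
(1,1) | (1,1) | (1,2) | (1,3) | (1,0) | (0,1) | (0,2) | (0,3) | (0,0)
(1,2) | (1,2) | (1,3) | (1,0) | (1,1) | (0,2) | (0,3) | (0,0) | (0,1)
(1,3) | (1,3) | (1,0) | (1,1) | (1,2) | (0,3) | (0,0) | (0,1) | (0,2)


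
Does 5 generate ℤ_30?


g generates ℤ_n iff gcd(g, n) = 1
gcd(5, 30) = 5
Since gcd = 5 ≠ 1, ⟨5⟩ has order 6 < 30, so 5 is not a generator.

No, 5 does not generate ℤ_30


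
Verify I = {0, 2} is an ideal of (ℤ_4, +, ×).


Check ideal conditions for I = {0, 2} in ℤ_4:
(1) I is an additive subgroup? Yes
(2) For r ∈ ℤ_4 and a ∈ I: r·a ∈ I? Yes

Yes, I is an ideal of ℤ_4


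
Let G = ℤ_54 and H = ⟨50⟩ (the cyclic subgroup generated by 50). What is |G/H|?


|⟨50⟩| = n / gcd(50, 54) = 54 / 2 = 27
H is normal (ℤ_54 is abelian).
|G/H| = |G| / |H| = 54 / 27 = 2

|G/H| = 2


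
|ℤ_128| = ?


ℤ_n has n elements.

|ℤ_128| = 128


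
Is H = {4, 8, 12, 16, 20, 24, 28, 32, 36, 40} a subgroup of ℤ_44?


Subgroup test for H = {4, 8, 12, 16, 20, 24, 28, 32, 36, 40} in (ℤ_44, +):
(1) 0 ∈ H? No
(2) Closure: for all a,b ∈ H, (a+b) mod 44 ∈ H? No  [counterexample: 4 + 40 = 0 ∉ H]
(3) Inverses: for all a ∈ H, -a mod 44 ∈ H? Yes

No, H is not a subgroup of ℤ_44


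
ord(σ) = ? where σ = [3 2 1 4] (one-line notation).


Cycle decomposition: (1 3)
Cycle lengths: 2
Order = lcm(2) = 2

ord(σ) = 2


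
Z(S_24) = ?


Z(G) = {g ∈ G | gx = xg for all x ∈ G}
S_n is non-abelian for n ≥ 3; Z(S_24) is trivial

Z(S_24) = {e}


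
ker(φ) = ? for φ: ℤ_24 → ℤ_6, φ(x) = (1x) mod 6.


Kernel = preimage of identity
ker(φ) = {x ∈ ℤ_24 : 1x ≡ 0 (mod 6)}. Since 6 | 24, φ is well-defined. The kernel is the cyclic subgroup ⟨6⟩ of ℤ_24 (order 4), i.e. {0, 6, 12, 18}

ker(φ) = {0, 6, 12, 18}


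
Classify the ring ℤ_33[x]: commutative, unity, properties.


ℤ_33 has zero divisors (3·11 ≡ 0), and these lift to constant zero divisors in ℤ_33[x]; so not an integral domain
Commutative: Yes
Integral domain: No
Has unity: Yes

ℤ_33[x]: Commutative=Yes, Unity=Yes


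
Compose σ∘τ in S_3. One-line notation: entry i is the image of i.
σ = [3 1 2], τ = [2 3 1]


σ∘τ: apply τ first, then σ
1 →τ 2 →σ 1
2 →τ 3 →σ 2
3 →τ 1 →σ 3

σ∘τ = [1 2 3]


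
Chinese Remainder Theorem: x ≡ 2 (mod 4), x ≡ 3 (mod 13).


m₁ = 4, m₂ = 13, gcd = 1, so CRT applies. M = m₁·m₂ = 52
Let M₁ = M/m₁ = 13, M₂ = M/m₂ = 4
Find y₁ ≡ M₁⁻¹ (mod m₁): 13⁻¹ ≡ 1 (mod 4)
Find y₂ ≡ M₂⁻¹ (mod m₂): 4⁻¹ ≡ 10 (mod 13)
x = a₁·M₁·y₁ + a₂·M₂·y₂ = 2·13·1 + 3·4·10 = 146
Reduce mod 52: x ≡ 42
Check: 42 mod 4 = 2 ✓, 42 mod 13 = 3 ✓

x ≡ 42 (mod 52)


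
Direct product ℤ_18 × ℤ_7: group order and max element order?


|ℤ_18 × ℤ_7| = 18 × 7 = 126
Max element order = lcm(18,7) = 126
Cyclic? Yes (gcd=1)

|ℤ_18×ℤ_7| = 126, max element order = 126


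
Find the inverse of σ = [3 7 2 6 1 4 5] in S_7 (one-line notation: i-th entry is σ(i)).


To find σ⁻¹, swap domain and range:
σ(1) = 3 → σ⁻¹(3) = 1
σ(2) = 7 → σ⁻¹(7) = 2
σ(3) = 2 → σ⁻¹(2) = 3
σ(4) = 6 → σ⁻¹(6) = 4
σ(5) = 1 → σ⁻¹(1) = 5
σ(6) = 4 → σ⁻¹(4) = 6
σ(7) = 5 → σ⁻¹(5) = 7

σ⁻¹ = [5 3 1 6 7 4 2]


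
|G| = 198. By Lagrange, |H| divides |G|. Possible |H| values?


Lagrange's theorem: |H| divides |G|
|G| = 198
Divisors of 198: 1, 2, 3, 6, 9, 11, 18, 22, 33, 66, 99, 198

Possible subgroup orders: {1, 2, 3, 6, 9, 11, 18, 22, 33, 66, 99, 198}


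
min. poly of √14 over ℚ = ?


√14 satisfies x² - 14 = 0, irreducible over ℚ since 14 is squarefree

Minimal polynomial: x² - 14


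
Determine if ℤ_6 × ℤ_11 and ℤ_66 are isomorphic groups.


Comparing ℤ_6 × ℤ_11 and ℤ_66:
gcd(6,11) = 1, so ℤ_6 × ℤ_11 ≅ ℤ_66 (CRT)

Yes, ℤ_6 × ℤ_11 ≅ ℤ_66


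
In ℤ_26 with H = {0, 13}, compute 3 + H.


3 + H = {3 + h (mod 26) : h ∈ H}
3+0=3, 3+13=16

3 + H = {3, 16}


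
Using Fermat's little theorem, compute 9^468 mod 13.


Fermat's little theorem: if p is prime and gcd(a,p)=1, then a^(p-1) ≡ 1 (mod p)
p = 13 is prime, gcd(9,13) = 1
Reduce exponent: 468 mod 12 = 0
So 9^468 ≡ 9^0 (mod 13)
9^0 = 1

9^468 ≡ 1 (mod 13)


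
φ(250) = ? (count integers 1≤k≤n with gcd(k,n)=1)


Factor n: 250 = 2 × 5^3
φ(n) = n · ∏(1 - 1/p) over distinct primes p | n
φ(250) = 250 · (1 - 1/2) · (1 - 1/5) = 100

φ(250) = 100


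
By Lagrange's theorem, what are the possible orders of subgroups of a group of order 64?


Lagrange's theorem: |H| divides |G|
|G| = 64
Divisors of 64: 1, 2, 4, 8, 16, 32, 64

Possible subgroup orders: {1, 2, 4, 8, 16, 32, 64}


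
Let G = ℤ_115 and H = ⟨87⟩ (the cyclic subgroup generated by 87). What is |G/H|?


|⟨87⟩| = n / gcd(87, 115) = 115 / 1 = 115
H is normal (ℤ_115 is abelian).
|G/H| = |G| / |H| = 115 / 115 = 1

|G/H| = 1


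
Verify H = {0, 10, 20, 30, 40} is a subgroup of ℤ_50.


Subgroup test for H = {0, 10, 20, 30, 40} in (ℤ_50, +):
(1) 0 ∈ H? Yes
(2) Closure: for all a,b ∈ H, (a+b) mod 50 ∈ H? Yes
(3) Inverses: for all a ∈ H, -a mod 50 ∈ H? Yes

Yes, H is a subgroup of ℤ_50


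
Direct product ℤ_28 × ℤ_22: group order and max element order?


|ℤ_28 × ℤ_22| = 28 × 22 = 616
Max element order = lcm(28,22) = 308
Cyclic? No (gcd=2)

|ℤ_28×ℤ_22| = 616, max element order = 308


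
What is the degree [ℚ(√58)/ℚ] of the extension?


√58 has minimal polynomial x² - 58 (irreducible over ℚ since 58 is squarefree)

[ℚ(√58)/ℚ] = 2


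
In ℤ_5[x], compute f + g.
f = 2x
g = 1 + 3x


Add coefficients mod 5:
x^0: 0 + 1 = 1 (mod 5)
x^1: 2 + 3 = 0 (mod 5)
Result: 1

f + g = 1


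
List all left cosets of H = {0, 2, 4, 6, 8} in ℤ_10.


H = {0, 2, 4, 6, 8}, |H| = 5
Number of cosets = |G|/|H| = 10/5 = 2
0 + H = {0, 2, 4, 6, 8}
1 + H = {1, 3, 5, 7, 9}

Cosets: 0+H={0,2,4,6,8}; 1+H={1,3,5,7,9}


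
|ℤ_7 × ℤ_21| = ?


|A × B| = |A| · |B|
|ℤ_7 × ℤ_21| = 7 × 21 = 147

|ℤ_7 × ℤ_21| = 147


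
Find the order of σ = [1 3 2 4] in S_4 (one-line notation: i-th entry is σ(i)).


Cycle decomposition: (2 3)
Cycle lengths: 2
Order = lcm(2) = 2

ord(σ) = 2


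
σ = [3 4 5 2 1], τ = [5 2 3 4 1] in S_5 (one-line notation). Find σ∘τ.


σ∘τ: apply τ first, then σ
1 →τ 5 →σ 1
2 →τ 2 →σ 4
3 →τ 3 →σ 5
4 →τ 4 →σ 2
5 →τ 1 →σ 3

σ∘τ = [1 4 5 2 3]


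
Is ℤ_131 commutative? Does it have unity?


ℤ_131 is a commutative ring with unity 1; 131 is prime, so ℤ_131 is a field (hence an integral domain)
Commutative: Yes
Integral domain: Yes
Has unity: Yes

ℤ_131: Commutative=Yes, Unity=Yes


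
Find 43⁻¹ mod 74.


Use the extended Euclidean algorithm to write 1 = 43·s + 74·t; then s mod 74 is the inverse.
Euclidean algorithm:
  43 = 0·74 + 43
  74 = 1·43 + 31
  43 = 1·31 + 12
  31 = 2·12 + 7
  12 = 1·7 + 5
  7 = 1·5 + 2
  5 = 2·2 + 1
  2 = 2·1 + 0
gcd(43,74) = 1
Back-substitution gives: 43·(31) + 74·(-18) = 1
So 43⁻¹ ≡ 31 ≡ 31 (mod 74)
Check: 43 × 31 = 1333 ≡ 1 (mod 74) ✓

43⁻¹ ≡ 31 (mod 74)


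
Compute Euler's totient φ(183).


Factor n: 183 = 3 × 61
φ(n) = n · ∏(1 - 1/p) over distinct primes p | n
φ(183) = 183 · (1 - 1/3) · (1 - 1/61) = 120

φ(183) = 120


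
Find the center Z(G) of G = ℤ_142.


Z(G) = {g ∈ G | gx = xg for all x ∈ G}
ℤ_142 is abelian, so Z(G) = G

Z(ℤ_142) = ℤ_142


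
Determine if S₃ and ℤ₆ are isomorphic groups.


Comparing S₃ and ℤ₆:
S₃ is non-abelian, ℤ₆ is abelian

No, S₃ ≇ ℤ₆


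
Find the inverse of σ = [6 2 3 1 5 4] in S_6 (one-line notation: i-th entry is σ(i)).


To find σ⁻¹, swap domain and range:
σ(1) = 6 → σ⁻¹(6) = 1
σ(2) = 2 → σ⁻¹(2) = 2
σ(3) = 3 → σ⁻¹(3) = 3
σ(4) = 1 → σ⁻¹(1) = 4
σ(5) = 5 → σ⁻¹(5) = 5
σ(6) = 4 → σ⁻¹(4) = 6

σ⁻¹ = [4 2 3 6 5 1]


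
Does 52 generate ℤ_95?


g generates ℤ_n iff gcd(g, n) = 1
gcd(52, 95) = 1
Since gcd = 1, 52 is a generator.

Yes, 52 generates ℤ_95


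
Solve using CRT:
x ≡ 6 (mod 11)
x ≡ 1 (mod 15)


m₁ = 11, m₂ = 15, gcd = 1, so CRT applies. M = m₁·m₂ = 165
Let M₁ = M/m₁ = 15, M₂ = M/m₂ = 11
Find y₁ ≡ M₁⁻¹ (mod m₁): 15⁻¹ ≡ 3 (mod 11)
Find y₂ ≡ M₂⁻¹ (mod m₂): 11⁻¹ ≡ 11 (mod 15)
x = a₁·M₁·y₁ + a₂·M₂·y₂ = 6·15·3 + 1·11·11 = 391
Reduce mod 165: x ≡ 61
Check: 61 mod 11 = 6 ✓, 61 mod 15 = 1 ✓

x ≡ 61 (mod 165)


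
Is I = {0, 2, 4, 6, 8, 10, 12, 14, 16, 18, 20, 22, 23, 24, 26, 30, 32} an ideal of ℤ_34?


Check ideal conditions for I = {0, 2, 4, 6, 8, 10, 12, 14, 16, 18, 20, 22, 23, 24, 26, 30, 32} in ℤ_34:
(1) I is an additive subgroup? No
(2) For r ∈ ℤ_34 and a ∈ I: r·a ∈ I? No  [counterexample: r=2, a=14, r·a mod 34 = 28 ∉ I]

No, I is not an ideal of ℤ_34


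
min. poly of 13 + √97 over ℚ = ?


Let α = 13 + √97. Then α - 13 = √97, so (α - 13)² = 97, giving α² - 26α + 72 = 0. Degree 2 and α ∉ ℚ, so this is the minimal polynomial.

Minimal polynomial: x² - 26x + 72


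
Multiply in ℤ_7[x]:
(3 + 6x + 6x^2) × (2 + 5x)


Expand and collect like terms; reduce coefficients mod 7:
x^0: 3·2 = 6 ≡ 6 (mod 7)
x^1: 3·5 + 6·2 = 27 ≡ 6 (mod 7)
x^2: 6·5 + 6·2 = 42 ≡ 0 (mod 7)
x^3: 6·5 = 30 ≡ 2 (mod 7)
Result: 6 + 6x + 2x^3

f · g = 6 + 6x + 2x^3


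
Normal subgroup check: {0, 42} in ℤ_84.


H = {0, 42} in ℤ_84
ℤ_84 is abelian; every subgroup of an abelian group is normal

Yes, normal subgroup


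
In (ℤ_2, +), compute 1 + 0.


Operation: addition mod 2
1 + 0 = (a + b) mod 2 with a = 1, b = 0

1 + 0 = 1


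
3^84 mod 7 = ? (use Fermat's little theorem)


Fermat's little theorem: if p is prime and gcd(a,p)=1, then a^(p-1) ≡ 1 (mod p)
p = 7 is prime, gcd(3,7) = 1
Reduce exponent: 84 mod 6 = 0
So 3^84 ≡ 3^0 (mod 7)
3^0 = 1

3^84 ≡ 1 (mod 7)


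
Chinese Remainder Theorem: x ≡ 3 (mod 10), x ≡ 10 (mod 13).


m₁ = 10, m₂ = 13, gcd = 1, so CRT applies. M = m₁·m₂ = 130
Let M₁ = M/m₁ = 13, M₂ = M/m₂ = 10
Find y₁ ≡ M₁⁻¹ (mod m₁): 13⁻¹ ≡ 7 (mod 10)
Find y₂ ≡ M₂⁻¹ (mod m₂): 10⁻¹ ≡ 4 (mod 13)
x = a₁·M₁·y₁ + a₂·M₂·y₂ = 3·13·7 + 10·10·4 = 673
Reduce mod 130: x ≡ 23
Check: 23 mod 10 = 3 ✓, 23 mod 13 = 10 ✓

x ≡ 23 (mod 130)


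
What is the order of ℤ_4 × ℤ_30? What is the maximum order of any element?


|ℤ_4 × ℤ_30| = 4 × 30 = 120
Max element order = lcm(4,30) = 60
Cyclic? No (gcd=2)

|ℤ_4×ℤ_30| = 120, max element order = 60


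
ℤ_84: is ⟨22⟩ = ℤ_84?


g generates ℤ_n iff gcd(g, n) = 1
gcd(22, 84) = 2
Since gcd = 2 ≠ 1, ⟨22⟩ has order 42 < 84, so 22 is not a generator.

No, 22 does not generate ℤ_84


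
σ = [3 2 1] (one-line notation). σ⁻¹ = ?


To find σ⁻¹, swap domain and range:
σ(1) = 3 → σ⁻¹(3) = 1
σ(2) = 2 → σ⁻¹(2) = 2
σ(3) = 1 → σ⁻¹(1) = 3

σ⁻¹ = [3 2 1]


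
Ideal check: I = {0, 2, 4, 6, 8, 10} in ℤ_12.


Check ideal conditions for I = {0, 2, 4, 6, 8, 10} in ℤ_12:
(1) I is an additive subgroup? Yes
(2) For r ∈ ℤ_12 and a ∈ I: r·a ∈ I? Yes

Yes, I is an ideal of ℤ_12


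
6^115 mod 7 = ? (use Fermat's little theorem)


Fermat's little theorem: if p is prime and gcd(a,p)=1, then a^(p-1) ≡ 1 (mod p)
p = 7 is prime, gcd(6,7) = 1
Reduce exponent: 115 mod 6 = 1
So 6^115 ≡ 6^1 (mod 7)
6^1 mod 7 = 6

6^115 ≡ 6 (mod 7)


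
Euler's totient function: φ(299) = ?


Factor n: 299 = 13 × 23
φ(n) = n · ∏(1 - 1/p) over distinct primes p | n
φ(299) = 299 · (1 - 1/13) · (1 - 1/23) = 264

φ(299) = 264


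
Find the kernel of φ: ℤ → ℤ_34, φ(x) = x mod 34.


Kernel = preimage of identity
ker(φ) = {x ∈ ℤ : x ≡ 0 (mod 34)} = 34ℤ = {0, ±34, ±68, ...}

ker(φ) = 34ℤ


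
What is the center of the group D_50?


Z(G) = {g ∈ G | gx = xg for all x ∈ G}
For even n, Z(D_n) = {e, r^(n/2)}: the 180° rotation r^25 commutes with every reflection and rotation

Z(D_50) = {e, r^25}


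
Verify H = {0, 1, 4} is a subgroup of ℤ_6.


Subgroup test for H = {0, 1, 4} in (ℤ_6, +):
(1) 0 ∈ H? Yes
(2) Closure: for all a,b ∈ H, (a+b) mod 6 ∈ H? No  [counterexample: 1 + 1 = 2 ∉ H]
(3) Inverses: for all a ∈ H, -a mod 6 ∈ H? No

No, H is not a subgroup of ℤ_6


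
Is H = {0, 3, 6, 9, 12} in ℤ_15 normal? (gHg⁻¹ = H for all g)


H = {0, 3, 6, 9, 12} in ℤ_15
ℤ_15 is abelian; every subgroup of an abelian group is normal

Yes, normal subgroup


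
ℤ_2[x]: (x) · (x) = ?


Expand and collect like terms; reduce coefficients mod 2:
x^0: 0·0 = 0 ≡ 0 (mod 2)
x^1: 0·1 + 1·0 = 0 ≡ 0 (mod 2)
x^2: 1·1 = 1 ≡ 1 (mod 2)
Result: x^2

f · g = x^2


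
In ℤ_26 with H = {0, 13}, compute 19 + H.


19 + H = {19 + h (mod 26) : h ∈ H}
19+0=19, 19+13=6
19 + H = {6, 19} = 6 + H

19 + H = {6, 19}


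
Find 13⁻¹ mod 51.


Use the extended Euclidean algorithm to write 1 = 13·s + 51·t; then s mod 51 is the inverse.
Euclidean algorithm:
  13 = 0·51 + 13
  51 = 3·13 + 12
  13 = 1·12 + 1
  12 = 12·1 + 0
gcd(13,51) = 1
Back-substitution gives: 13·(4) + 51·(-1) = 1
So 13⁻¹ ≡ 4 ≡ 4 (mod 51)
Check: 13 × 4 = 52 ≡ 1 (mod 51) ✓

13⁻¹ ≡ 4 (mod 51)


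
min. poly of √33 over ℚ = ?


√33 satisfies x² - 33 = 0, irreducible over ℚ since 33 is squarefree

Minimal polynomial: x² - 33


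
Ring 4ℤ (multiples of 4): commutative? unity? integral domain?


4ℤ is a commutative ring under +,× but has no multiplicative identity (1 ∉ 4ℤ); it has no zero divisors, but without unity it is not an integral domain
Commutative: Yes
Integral domain: No
Has unity: No

4ℤ (multiples of 4): Commutative=Yes, Unity=No


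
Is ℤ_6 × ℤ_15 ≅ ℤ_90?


Comparing ℤ_6 × ℤ_15 and ℤ_90:
gcd(6,15) = 3 ≠ 1. Max element order in ℤ_6×ℤ_15 is lcm(6,15) = 30 < 90, so it has no element of order 90

No, ℤ_6 × ℤ_15 ≇ ℤ_90


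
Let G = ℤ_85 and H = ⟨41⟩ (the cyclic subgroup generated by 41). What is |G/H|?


|⟨41⟩| = n / gcd(41, 85) = 85 / 1 = 85
H is normal (ℤ_85 is abelian).
|G/H| = |G| / |H| = 85 / 85 = 1

|G/H| = 1


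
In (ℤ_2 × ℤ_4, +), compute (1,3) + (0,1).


Operation: componentwise addition mod (2, 4)
(1,3) + (0,1) = ((a₁+b₁) mod 2, (a₂+b₂) mod 4) with a = (1,3), b = (0,1)

(1,3) + (0,1) = (1,0)


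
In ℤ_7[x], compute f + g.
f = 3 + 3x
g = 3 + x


Add coefficients mod 7:
x^0: 3 + 3 = 6 (mod 7)
x^1: 3 + 1 = 4 (mod 7)
Result: 6 + 4x

f + g = 6 + 4x


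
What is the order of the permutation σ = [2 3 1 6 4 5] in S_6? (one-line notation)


Cycle decomposition: (1 2 3) (4 6 5)
Cycle lengths: 3, 3
Order = lcm(3, 3) = 3

ord(σ) = 3


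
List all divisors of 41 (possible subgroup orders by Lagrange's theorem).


Lagrange's theorem: |H| divides |G|
|G| = 41
Divisors of 41: 1, 41

Possible subgroup orders: {1, 41}


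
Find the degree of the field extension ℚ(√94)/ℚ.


√94 has minimal polynomial x² - 94 (irreducible over ℚ since 94 is squarefree)

[ℚ(√94)/ℚ] = 2


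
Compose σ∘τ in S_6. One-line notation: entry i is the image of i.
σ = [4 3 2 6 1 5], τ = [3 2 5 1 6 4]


σ∘τ: apply τ first, then σ
1 →τ 3 →σ 2
2 →τ 2 →σ 3
3 →τ 5 →σ 1
4 →τ 1 →σ 4
5 →τ 6 →σ 5
6 →τ 4 →σ 6

σ∘τ = [2 3 1 4 5 6]


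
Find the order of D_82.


|D_n| = 2n (n rotations and n reflections)
|D_82| = 2×82 = 164

|D_82| = 164


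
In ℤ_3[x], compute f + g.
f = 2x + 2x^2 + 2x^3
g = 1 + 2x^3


Add coefficients mod 3:
x^0: 0 + 1 = 1 (mod 3)
x^1: 2 + 0 = 2 (mod 3)
x^2: 2 + 0 = 2 (mod 3)
x^3: 2 + 2 = 1 (mod 3)
Result: 1 + 2x + 2x^2 + x^3

f + g = 1 + 2x + 2x^2 + x^3


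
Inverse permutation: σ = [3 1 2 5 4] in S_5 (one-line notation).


To find σ⁻¹, swap domain and range:
σ(1) = 3 → σ⁻¹(3) = 1
σ(2) = 1 → σ⁻¹(1) = 2
σ(3) = 2 → σ⁻¹(2) = 3
σ(4) = 5 → σ⁻¹(5) = 4
σ(5) = 4 → σ⁻¹(4) = 5

σ⁻¹ = [2 3 1 5 4]


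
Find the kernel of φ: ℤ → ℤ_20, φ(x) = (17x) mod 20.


Kernel = preimage of identity
ker(φ) = {x ∈ ℤ : 17x ≡ 0 (mod 20)}. gcd(17,20) = 1, so 17x ≡ 0 (mod 20) ⟺ x ≡ 0 (mod 20/1 = 20). Hence ker(φ) = 20ℤ

ker(φ) = 20ℤ


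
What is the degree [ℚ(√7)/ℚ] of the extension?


√7 has minimal polynomial x² - 7 (irreducible over ℚ since 7 is squarefree)

[ℚ(√7)/ℚ] = 2


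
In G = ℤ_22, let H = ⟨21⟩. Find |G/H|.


|⟨21⟩| = n / gcd(21, 22) = 22 / 1 = 22
H is normal (ℤ_22 is abelian).
|G/H| = |G| / |H| = 22 / 22 = 1

|G/H| = 1


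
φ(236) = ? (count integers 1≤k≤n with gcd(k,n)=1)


Factor n: 236 = 2^2 × 59
φ(n) = n · ∏(1 - 1/p) over distinct primes p | n
φ(236) = 236 · (1 - 1/2) · (1 - 1/59) = 116

φ(236) = 116


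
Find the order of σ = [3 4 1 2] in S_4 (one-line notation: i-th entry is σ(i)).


Cycle decomposition: (1 3) (2 4)
Cycle lengths: 2, 2
Order = lcm(2, 2) = 2

ord(σ) = 2


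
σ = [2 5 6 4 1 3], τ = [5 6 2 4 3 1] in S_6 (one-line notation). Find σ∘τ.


σ∘τ: apply τ first, then σ
1 →τ 5 →σ 1
2 →τ 6 →σ 3
3 →τ 2 →σ 5
4 →τ 4 →σ 4
5 →τ 3 →σ 6
6 →τ 1 →σ 2

σ∘τ = [1 3 5 4 6 2]


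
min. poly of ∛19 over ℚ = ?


∛19 satisfies x³ - 19 = 0, irreducible over ℚ (no rational root; 19 is not a perfect cube)

Minimal polynomial: x³ - 19


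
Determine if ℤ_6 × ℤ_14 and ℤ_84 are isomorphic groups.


Comparing ℤ_6 × ℤ_14 and ℤ_84:
gcd(6,14) = 2 ≠ 1. Max element order in ℤ_6×ℤ_14 is lcm(6,14) = 42 < 84, so it has no element of order 84

No, ℤ_6 × ℤ_14 ≇ ℤ_84


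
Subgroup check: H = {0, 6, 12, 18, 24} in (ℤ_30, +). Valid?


Subgroup test for H = {0, 6, 12, 18, 24} in (ℤ_30, +):
(1) 0 ∈ H? Yes
(2) Closure: for all a,b ∈ H, (a+b) mod 30 ∈ H? Yes
(3) Inverses: for all a ∈ H, -a mod 30 ∈ H? Yes

Yes, H is a subgroup of ℤ_30


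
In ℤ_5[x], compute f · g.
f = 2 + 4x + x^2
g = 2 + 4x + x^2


Expand and collect like terms; reduce coefficients mod 5:
x^0: 2·2 = 4 ≡ 4 (mod 5)
x^1: 2·4 + 4·2 = 16 ≡ 1 (mod 5)
x^2: 2·1 + 4·4 + 1·2 = 20 ≡ 0 (mod 5)
x^3: 4·1 + 1·4 = 8 ≡ 3 (mod 5)
x^4: 1·1 = 1 ≡ 1 (mod 5)
Result: 4 + x + 3x^3 + x^4

f · g = 4 + x + 3x^3 + x^4


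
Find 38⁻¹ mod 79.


Use the extended Euclidean algorithm to write 1 = 38·s + 79·t; then s mod 79 is the inverse.
Euclidean algorithm:
  38 = 0·79 + 38
  79 = 2·38 + 3
  38 = 12·3 + 2
  3 = 1·2 + 1
  2 = 2·1 + 0
gcd(38,79) = 1
Back-substitution gives: 38·(-27) + 79·(13) = 1
So 38⁻¹ ≡ -27 ≡ 52 (mod 79)
Check: 38 × 52 = 1976 ≡ 1 (mod 79) ✓

38⁻¹ ≡ 52 (mod 79)


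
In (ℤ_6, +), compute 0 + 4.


Operation: addition mod 6
0 + 4 = (a + b) mod 6 with a = 0, b = 4

0 + 4 = 4


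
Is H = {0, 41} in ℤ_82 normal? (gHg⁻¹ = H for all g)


H = {0, 41} in ℤ_82
ℤ_82 is abelian; every subgroup of an abelian group is normal

Yes, normal subgroup


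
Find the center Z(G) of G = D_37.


Z(G) = {g ∈ G | gx = xg for all x ∈ G}
For odd n, Z(D_n) = {e}: no nontrivial rotation commutes with all reflections

Z(D_37) = {e}


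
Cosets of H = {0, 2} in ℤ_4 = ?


H = {0, 2}, |H| = 2
Number of cosets = |G|/|H| = 4/2 = 2
0 + H = {0, 2}
1 + H = {1, 3}

Cosets: 0+H={0,2}; 1+H={1,3}


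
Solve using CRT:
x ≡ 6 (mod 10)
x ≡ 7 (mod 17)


m₁ = 10, m₂ = 17, gcd = 1, so CRT applies. M = m₁·m₂ = 170
Let M₁ = M/m₁ = 17, M₂ = M/m₂ = 10
Find y₁ ≡ M₁⁻¹ (mod m₁): 17⁻¹ ≡ 3 (mod 10)
Find y₂ ≡ M₂⁻¹ (mod m₂): 10⁻¹ ≡ 12 (mod 17)
x = a₁·M₁·y₁ + a₂·M₂·y₂ = 6·17·3 + 7·10·12 = 1146
Reduce mod 170: x ≡ 126
Check: 126 mod 10 = 6 ✓, 126 mod 17 = 7 ✓

x ≡ 126 (mod 170)


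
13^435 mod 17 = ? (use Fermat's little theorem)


Fermat's little theorem: if p is prime and gcd(a,p)=1, then a^(p-1) ≡ 1 (mod p)
p = 17 is prime, gcd(13,17) = 1
Reduce exponent: 435 mod 16 = 3
So 13^435 ≡ 13^3 (mod 17)
13^3 mod 17 = 4

13^435 ≡ 4 (mod 17)


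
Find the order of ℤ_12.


ℤ_n has n elements.

|ℤ_12| = 12


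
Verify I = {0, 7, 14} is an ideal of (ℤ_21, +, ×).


Check ideal conditions for I = {0, 7, 14} in ℤ_21:
(1) I is an additive subgroup? Yes
(2) For r ∈ ℤ_21 and a ∈ I: r·a ∈ I? Yes

Yes, I is an ideal of ℤ_21


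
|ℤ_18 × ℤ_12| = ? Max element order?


|ℤ_18 × ℤ_12| = 18 × 12 = 216
Max element order = lcm(18,12) = 36
Cyclic? No (gcd=6)

|ℤ_18×ℤ_12| = 216, max element order = 36


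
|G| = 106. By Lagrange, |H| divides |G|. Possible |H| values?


Lagrange's theorem: |H| divides |G|
|G| = 106
Divisors of 106: 1, 2, 53, 106

Possible subgroup orders: {1, 2, 53, 106}


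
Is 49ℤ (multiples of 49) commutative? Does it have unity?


49ℤ is a commutative ring under +,× but has no multiplicative identity (1 ∉ 49ℤ); it has no zero divisors, but without unity it is not an integral domain
Commutative: Yes
Integral domain: No
Has unity: No

49ℤ (multiples of 49): Commutative=Yes, Unity=No


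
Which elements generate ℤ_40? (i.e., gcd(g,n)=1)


g generates ℤ_n iff gcd(g,n) = 1
Prime factors of 40: 2, 5
Generators are g ∈ {1,...,39} not divisible by any of these primes.
Generators: {1, 3, 7, 9, 11, 13, 17, 19, 21, 23, 27, 29, 31, 33, 37, 39}
Number of generators = φ(40) = 16

Generators of ℤ_40 = {1, 3, 7, 9, 11, 13, 17, 19, 21, 23, 27, 29, 31, 33, 37, 39}


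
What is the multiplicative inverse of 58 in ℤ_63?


Use the extended Euclidean algorithm to write 1 = 58·s + 63·t; then s mod 63 is the inverse.
Euclidean algorithm:
  58 = 0·63 + 58
  63 = 1·58 + 5
  58 = 11·5 + 3
  5 = 1·3 + 2
  3 = 1·2 + 1
  2 = 2·1 + 0
gcd(58,63) = 1
Back-substitution gives: 58·(25) + 63·(-23) = 1
So 58⁻¹ ≡ 25 ≡ 25 (mod 63)
Check: 58 × 25 = 1450 ≡ 1 (mod 63) ✓

58⁻¹ ≡ 25 (mod 63)


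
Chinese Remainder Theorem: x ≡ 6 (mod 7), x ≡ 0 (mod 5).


m₁ = 7, m₂ = 5, gcd = 1, so CRT applies. M = m₁·m₂ = 35
Let M₁ = M/m₁ = 5, M₂ = M/m₂ = 7
Find y₁ ≡ M₁⁻¹ (mod m₁): 5⁻¹ ≡ 3 (mod 7)
Find y₂ ≡ M₂⁻¹ (mod m₂): 7⁻¹ ≡ 3 (mod 5)
x = a₁·M₁·y₁ + a₂·M₂·y₂ = 6·5·3 + 0·7·3 = 90
Reduce mod 35: x ≡ 20
Check: 20 mod 7 = 6 ✓, 20 mod 5 = 0 ✓

x ≡ 20 (mod 35)


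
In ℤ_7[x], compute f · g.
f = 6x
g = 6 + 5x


Expand and collect like terms; reduce coefficients mod 7:
x^0: 0·6 = 0 ≡ 0 (mod 7)
x^1: 0·5 + 6·6 = 36 ≡ 1 (mod 7)
x^2: 6·5 = 30 ≡ 2 (mod 7)
Result: x + 2x^2

f · g = x + 2x^2


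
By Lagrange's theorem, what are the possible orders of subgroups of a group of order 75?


Lagrange's theorem: |H| divides |G|
|G| = 75
Divisors of 75: 1, 3, 5, 15, 25, 75

Possible subgroup orders: {1, 3, 5, 15, 25, 75}


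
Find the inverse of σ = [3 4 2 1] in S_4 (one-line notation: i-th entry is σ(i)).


To find σ⁻¹, swap domain and range:
σ(1) = 3 → σ⁻¹(3) = 1
σ(2) = 4 → σ⁻¹(4) = 2
σ(3) = 2 → σ⁻¹(2) = 3
σ(4) = 1 → σ⁻¹(1) = 4

σ⁻¹ = [4 3 1 2]


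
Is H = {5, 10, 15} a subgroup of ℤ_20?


Subgroup test for H = {5, 10, 15} in (ℤ_20, +):
(1) 0 ∈ H? No
(2) Closure: for all a,b ∈ H, (a+b) mod 20 ∈ H? No  [counterexample: 5 + 15 = 0 ∉ H]
(3) Inverses: for all a ∈ H, -a mod 20 ∈ H? Yes

No, H is not a subgroup of ℤ_20


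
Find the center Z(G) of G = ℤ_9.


Z(G) = {g ∈ G | gx = xg for all x ∈ G}
ℤ_9 is abelian, so Z(G) = G

Z(ℤ_9) = ℤ_9


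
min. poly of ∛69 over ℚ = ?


∛69 satisfies x³ - 69 = 0, irreducible over ℚ (no rational root; 69 is not a perfect cube)

Minimal polynomial: x³ - 69


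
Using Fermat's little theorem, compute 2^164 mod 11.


Fermat's little theorem: if p is prime and gcd(a,p)=1, then a^(p-1) ≡ 1 (mod p)
p = 11 is prime, gcd(2,11) = 1
Reduce exponent: 164 mod 10 = 4
So 2^164 ≡ 2^4 (mod 11)
2^4 mod 11 = 5

2^164 ≡ 5 (mod 11)


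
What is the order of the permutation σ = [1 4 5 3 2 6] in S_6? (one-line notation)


Cycle decomposition: (2 4 3 5)
Cycle lengths: 4
Order = lcm(4) = 4

ord(σ) = 4


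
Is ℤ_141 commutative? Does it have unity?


ℤ_141 is a commutative ring with unity 1; 141 = 3×47 is composite, so 3·47 ≡ 0 gives zero divisors (not an integral domain)
Commutative: Yes
Integral domain: No
Has unity: Yes

ℤ_141: Commutative=Yes, Unity=Yes


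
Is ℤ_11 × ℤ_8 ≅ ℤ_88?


Comparing ℤ_11 × ℤ_8 and ℤ_88:
gcd(11,8) = 1, so ℤ_11 × ℤ_8 ≅ ℤ_88 (CRT)

Yes, ℤ_11 × ℤ_8 ≅ ℤ_88


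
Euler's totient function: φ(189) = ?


Factor n: 189 = 3^3 × 7
φ(n) = n · ∏(1 - 1/p) over distinct primes p | n
φ(189) = 189 · (1 - 1/3) · (1 - 1/7) = 108

φ(189) = 108


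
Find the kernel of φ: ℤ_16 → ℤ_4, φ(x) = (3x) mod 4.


Kernel = preimage of identity
ker(φ) = {x ∈ ℤ_16 : 3x ≡ 0 (mod 4)}. Since 4 | 16, φ is well-defined. The kernel is the cyclic subgroup ⟨4⟩ of ℤ_16 (order 4), i.e. {0, 4, 8, 12}

ker(φ) = {0, 4, 8, 12}


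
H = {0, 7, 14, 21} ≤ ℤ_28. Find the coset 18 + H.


18 + H = {18 + h (mod 28) : h ∈ H}
18+0=18, 18+7=25, 18+14=4, 18+21=11
18 + H = {4, 11, 18, 25} = 4 + H

18 + H = {4, 11, 18, 25}


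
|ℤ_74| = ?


ℤ_n has n elements.

|ℤ_74| = 74


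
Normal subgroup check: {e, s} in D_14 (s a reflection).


H = {e, s} in D_14 (s a reflection)
r·s·r⁻¹ = sr⁻² ≠ s for n ≥ 3, so {e, s} is not closed under conjugation

No, not a normal subgroup


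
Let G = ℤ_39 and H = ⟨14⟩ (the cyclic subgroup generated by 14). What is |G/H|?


|⟨14⟩| = n / gcd(14, 39) = 39 / 1 = 39
H is normal (ℤ_39 is abelian).
|G/H| = |G| / |H| = 39 / 39 = 1

|G/H| = 1


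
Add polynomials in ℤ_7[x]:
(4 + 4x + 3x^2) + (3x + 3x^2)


Add coefficients mod 7:
x^0: 4 + 0 = 4 (mod 7)
x^1: 4 + 3 = 0 (mod 7)
x^2: 3 + 3 = 6 (mod 7)
Result: 4 + 6x^2

f + g = 4 + 6x^2


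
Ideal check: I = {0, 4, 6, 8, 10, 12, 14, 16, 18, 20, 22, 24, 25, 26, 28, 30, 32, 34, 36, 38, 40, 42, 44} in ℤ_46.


Check ideal conditions for I = {0, 4, 6, 8, 10, 12, 14, 16, 18, 20, 22, 24, 25, 26, 28, 30, 32, 34, 36, 38, 40, 42, 44} in ℤ_46:
(1) I is an additive subgroup? No
(2) For r ∈ ℤ_46 and a ∈ I: r·a ∈ I? No  [counterexample: r=2, a=24, r·a mod 46 = 2 ∉ I]

No, I is not an ideal of ℤ_46


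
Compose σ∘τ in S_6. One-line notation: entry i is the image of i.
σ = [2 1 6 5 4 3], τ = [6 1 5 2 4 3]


σ∘τ: apply τ first, then σ
1 →τ 6 →σ 3
2 →τ 1 →σ 2
3 →τ 5 →σ 4
4 →τ 2 →σ 1
5 →τ 4 →σ 5
6 →τ 3 →σ 6

σ∘τ = [3 2 4 1 5 6]


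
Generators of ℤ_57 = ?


g generates ℤ_n iff gcd(g,n) = 1
Prime factors of 57: 3, 19
Generators are g ∈ {1,...,56} not divisible by any of these primes.
Generators: {1, 2, 4, 5, 7, 8, 10, 11, 13, 14, 16, 17, 20, 22, 23, 25, 26, 28, 29, 31, 32, 34, 35, 37, 40, 41, 43, 44, 46, 47, 49, 50, 52, 53, 55, 56}
Number of generators = φ(57) = 36

Generators of ℤ_57 = {1, 2, 4, 5, 7, 8, 10, 11, 13, 14, 16, 17, 20, 22, 23, 25, 26, 28, 29, 31, 32, 34, 35, 37, 40, 41, 43, 44, 46, 47, 49, 50, 52, 53, 55, 56}


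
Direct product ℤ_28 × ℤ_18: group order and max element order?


|ℤ_28 × ℤ_18| = 28 × 18 = 504
Max element order = lcm(28,18) = 252
Cyclic? No (gcd=2)

|ℤ_28×ℤ_18| = 504, max element order = 252


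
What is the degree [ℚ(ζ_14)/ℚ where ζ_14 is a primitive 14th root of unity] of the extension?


[ℚ(ζ_n):ℚ] = deg Φ_n(x) = φ(n). Here φ(14) = 6

[ℚ(ζ_14)/ℚ where ζ_14 is a primitive 14th root of unity] = 6


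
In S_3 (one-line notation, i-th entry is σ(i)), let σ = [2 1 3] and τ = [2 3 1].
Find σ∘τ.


σ∘τ: apply τ first, then σ
1 →τ 2 →σ 1
2 →τ 3 →σ 3
3 →τ 1 →σ 2

σ∘τ = [1 3 2]


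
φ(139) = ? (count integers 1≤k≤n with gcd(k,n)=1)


Factor n: 139 = 139
φ(n) = n · ∏(1 - 1/p) over distinct primes p | n
φ(139) = 139 · (1 - 1/139) = 138

φ(139) = 138


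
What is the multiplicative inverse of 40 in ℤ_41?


Use the extended Euclidean algorithm to write 1 = 40·s + 41·t; then s mod 41 is the inverse.
Euclidean algorithm:
  40 = 0·41 + 40
  41 = 1·40 + 1
  40 = 40·1 + 0
gcd(40,41) = 1
Back-substitution gives: 40·(-1) + 41·(1) = 1
So 40⁻¹ ≡ -1 ≡ 40 (mod 41)
Check: 40 × 40 = 1600 ≡ 1 (mod 41) ✓

40⁻¹ ≡ 40 (mod 41)


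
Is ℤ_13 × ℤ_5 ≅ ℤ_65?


Comparing ℤ_13 × ℤ_5 and ℤ_65:
gcd(13,5) = 1, so ℤ_13 × ℤ_5 ≅ ℤ_65 (CRT)

Yes, ℤ_13 × ℤ_5 ≅ ℤ_65


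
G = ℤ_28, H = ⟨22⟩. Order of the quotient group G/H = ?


|⟨22⟩| = n / gcd(22, 28) = 28 / 2 = 14
H is normal (ℤ_28 is abelian).
|G/H| = |G| / |H| = 28 / 14 = 2

|G/H| = 2


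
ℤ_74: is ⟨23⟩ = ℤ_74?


g generates ℤ_n iff gcd(g, n) = 1
gcd(23, 74) = 1
Since gcd = 1, 23 is a generator.

Yes, 23 generates ℤ_74


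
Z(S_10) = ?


Z(G) = {g ∈ G | gx = xg for all x ∈ G}
S_n is non-abelian for n ≥ 3; Z(S_10) is trivial

Z(S_10) = {e}


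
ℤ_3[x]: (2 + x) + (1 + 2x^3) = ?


Add coefficients mod 3:
x^0: 2 + 1 = 0 (mod 3)
x^1: 1 + 0 = 1 (mod 3)
x^2: 0 + 0 = 0 (mod 3)
x^3: 0 + 2 = 2 (mod 3)
Result: x + 2x^3

f + g = x + 2x^3


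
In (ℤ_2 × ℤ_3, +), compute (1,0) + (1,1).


Operation: componentwise addition mod (2, 3)
(1,0) + (1,1) = ((a₁+b₁) mod 2, (a₂+b₂) mod 3) with a = (1,0), b = (1,1)

(1,0) + (1,1) = (0,1)


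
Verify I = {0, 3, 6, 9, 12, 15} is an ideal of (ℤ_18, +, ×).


Check ideal conditions for I = {0, 3, 6, 9, 12, 15} in ℤ_18:
(1) I is an additive subgroup? Yes
(2) For r ∈ ℤ_18 and a ∈ I: r·a ∈ I? Yes

Yes, I is an ideal of ℤ_18


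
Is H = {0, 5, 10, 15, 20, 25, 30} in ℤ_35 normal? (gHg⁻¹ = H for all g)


H = {0, 5, 10, 15, 20, 25, 30} in ℤ_35
ℤ_35 is abelian; every subgroup of an abelian group is normal

Yes, normal subgroup


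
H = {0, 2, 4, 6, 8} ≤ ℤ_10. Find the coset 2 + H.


2 + H = {2 + h (mod 10) : h ∈ H}
2+0=2, 2+2=4, 2+4=6, 2+6=8, 2+8=0
2 + H = {0, 2, 4, 6, 8} = 0 + H

2 + H = {0, 2, 4, 6, 8}


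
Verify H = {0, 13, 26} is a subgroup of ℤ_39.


Subgroup test for H = {0, 13, 26} in (ℤ_39, +):
(1) 0 ∈ H? Yes
(2) Closure: for all a,b ∈ H, (a+b) mod 39 ∈ H? Yes
(3) Inverses: for all a ∈ H, -a mod 39 ∈ H? Yes

Yes, H is a subgroup of ℤ_39


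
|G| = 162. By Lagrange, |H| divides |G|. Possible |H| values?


Lagrange's theorem: |H| divides |G|
|G| = 162
Divisors of 162: 1, 2, 3, 6, 9, 18, 27, 54, 81, 162

Possible subgroup orders: {1, 2, 3, 6, 9, 18, 27, 54, 81, 162}


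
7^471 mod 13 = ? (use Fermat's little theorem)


Fermat's little theorem: if p is prime and gcd(a,p)=1, then a^(p-1) ≡ 1 (mod p)
p = 13 is prime, gcd(7,13) = 1
Reduce exponent: 471 mod 12 = 3
So 7^471 ≡ 7^3 (mod 13)
7^3 mod 13 = 5

7^471 ≡ 5 (mod 13)


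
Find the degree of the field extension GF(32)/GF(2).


GF(32) = GF(2^5), so the extension degree is 5

[GF(32)/GF(2)] = 5


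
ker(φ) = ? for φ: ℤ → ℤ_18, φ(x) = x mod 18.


Kernel = preimage of identity
ker(φ) = {x ∈ ℤ : x ≡ 0 (mod 18)} = 18ℤ = {0, ±18, ±36, ...}

ker(φ) = 18ℤ


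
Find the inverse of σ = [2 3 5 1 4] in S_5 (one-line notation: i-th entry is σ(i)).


To find σ⁻¹, swap domain and range:
σ(1) = 2 → σ⁻¹(2) = 1
σ(2) = 3 → σ⁻¹(3) = 2
σ(3) = 5 → σ⁻¹(5) = 3
σ(4) = 1 → σ⁻¹(1) = 4
σ(5) = 4 → σ⁻¹(4) = 5

σ⁻¹ = [4 1 2 5 3]


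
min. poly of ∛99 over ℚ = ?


∛99 satisfies x³ - 99 = 0, irreducible over ℚ (no rational root; 99 is not a perfect cube)

Minimal polynomial: x³ - 99


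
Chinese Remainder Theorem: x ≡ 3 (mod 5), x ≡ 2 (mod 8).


m₁ = 5, m₂ = 8, gcd = 1, so CRT applies. M = m₁·m₂ = 40
Let M₁ = M/m₁ = 8, M₂ = M/m₂ = 5
Find y₁ ≡ M₁⁻¹ (mod m₁): 8⁻¹ ≡ 2 (mod 5)
Find y₂ ≡ M₂⁻¹ (mod m₂): 5⁻¹ ≡ 5 (mod 8)
x = a₁·M₁·y₁ + a₂·M₂·y₂ = 3·8·2 + 2·5·5 = 98
Reduce mod 40: x ≡ 18
Check: 18 mod 5 = 3 ✓, 18 mod 8 = 2 ✓

x ≡ 18 (mod 40)


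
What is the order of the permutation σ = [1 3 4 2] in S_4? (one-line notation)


Cycle decomposition: (2 3 4)
Cycle lengths: 3
Order = lcm(3) = 3

ord(σ) = 3


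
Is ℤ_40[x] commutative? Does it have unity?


ℤ_40 has zero divisors (2·20 ≡ 0), and these lift to constant zero divisors in ℤ_40[x]; so not an integral domain
Commutative: Yes
Integral domain: No
Has unity: Yes

ℤ_40[x]: Commutative=Yes, Unity=Yes


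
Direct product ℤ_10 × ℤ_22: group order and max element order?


|ℤ_10 × ℤ_22| = 10 × 22 = 220
Max element order = lcm(10,22) = 110
Cyclic? No (gcd=2)

|ℤ_10×ℤ_22| = 220, max element order = 110


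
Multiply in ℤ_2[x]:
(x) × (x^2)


Expand and collect like terms; reduce coefficients mod 2:
x^0: 0·0 = 0 ≡ 0 (mod 2)
x^1: 0·0 + 1·0 = 0 ≡ 0 (mod 2)
x^2: 0·1 + 1·0 = 0 ≡ 0 (mod 2)
x^3: 1·1 = 1 ≡ 1 (mod 2)
Result: x^3

f · g = x^3


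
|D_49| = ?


|D_n| = 2n (n rotations and n reflections)
|D_49| = 2×49 = 98

|D_49| = 98


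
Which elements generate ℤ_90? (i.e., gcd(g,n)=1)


g generates ℤ_n iff gcd(g,n) = 1
Prime factors of 90: 2, 3, 5
Generators are g ∈ {1,...,89} not divisible by any of these primes.
Generators: {1, 7, 11, 13, 17, 19, 23, 29, 31, 37, 41, 43, 47, 49, 53, 59, 61, 67, 71, 73, 77, 79, 83, 89}
Number of generators = φ(90) = 24

Generators of ℤ_90 = {1, 7, 11, 13, 17, 19, 23, 29, 31, 37, 41, 43, 47, 49, 53, 59, 61, 67, 71, 73, 77, 79, 83, 89}


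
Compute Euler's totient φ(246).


Factor n: 246 = 2 × 3 × 41
φ(n) = n · ∏(1 - 1/p) over distinct primes p | n
φ(246) = 246 · (1 - 1/2) · (1 - 1/3) · (1 - 1/41) = 80

φ(246) = 80
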